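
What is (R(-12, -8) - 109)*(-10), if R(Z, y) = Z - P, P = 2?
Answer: 1230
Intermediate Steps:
R(Z, y) = -2 + Z (R(Z, y) = Z - 1*2 = Z - 2 = -2 + Z)
(R(-12, -8) - 109)*(-10) = ((-2 - 12) - 109)*(-10) = (-14 - 109)*(-10) = -123*(-10) = 1230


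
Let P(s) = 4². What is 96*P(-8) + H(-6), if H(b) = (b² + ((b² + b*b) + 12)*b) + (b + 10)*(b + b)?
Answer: 1020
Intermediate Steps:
P(s) = 16
H(b) = b² + b*(12 + 2*b²) + 2*b*(10 + b) (H(b) = (b² + ((b² + b²) + 12)*b) + (10 + b)*(2*b) = (b² + (2*b² + 12)*b) + 2*b*(10 + b) = (b² + (12 + 2*b²)*b) + 2*b*(10 + b) = (b² + b*(12 + 2*b²)) + 2*b*(10 + b) = b² + b*(12 + 2*b²) + 2*b*(10 + b))
96*P(-8) + H(-6) = 96*16 - 6*(32 + 2*(-6)² + 3*(-6)) = 1536 - 6*(32 + 2*36 - 18) = 1536 - 6*(32 + 72 - 18) = 1536 - 6*86 = 1536 - 516 = 1020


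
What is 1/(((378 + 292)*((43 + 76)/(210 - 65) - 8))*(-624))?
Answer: 29/87044256 ≈ 3.3316e-7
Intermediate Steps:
1/(((378 + 292)*((43 + 76)/(210 - 65) - 8))*(-624)) = -1/624/(670*(119/145 - 8)) = -1/624/(670*(-1041/145)) = -1/624/(-139494/29) = -29/139494*(-1/624) = 29/87044256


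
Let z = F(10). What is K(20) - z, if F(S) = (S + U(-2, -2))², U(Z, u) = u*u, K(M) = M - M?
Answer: -196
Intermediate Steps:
K(M) = 0
U(Z, u) = u²
F(S) = (4 + S)² (F(S) = (S + (-2)²)² = (S + 4)² = (4 + S)²)
z = 196 (z = (4 + 10)² = 14² = 196)
K(20) - z = 0 - 1*196 = 0 - 196 = -196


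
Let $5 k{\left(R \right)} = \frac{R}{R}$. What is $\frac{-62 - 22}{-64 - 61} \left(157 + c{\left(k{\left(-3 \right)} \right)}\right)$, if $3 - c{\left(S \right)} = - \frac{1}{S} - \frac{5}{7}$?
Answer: $\frac{2784}{25} \approx 111.36$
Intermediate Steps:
$k{\left(R \right)} = \frac{1}{5}$ ($k{\left(R \right)} = \frac{R \frac{1}{R}}{5} = \frac{1}{5} \cdot 1 = \frac{1}{5}$)
$c{\left(S \right)} = \frac{26}{7} + \frac{1}{S}$ ($c{\left(S \right)} = 3 - \left(- \frac{1}{S} - \frac{5}{7}\right) = 3 - \left(- \frac{5}{7} - \frac{1}{S}\right) = 3 + \left(\frac{5}{7} + \frac{1}{S}\right) = \frac{26}{7} + \frac{1}{S}$)
$\frac{-62 - 22}{-64 - 61} \left(157 + c{\left(k{\left(-3 \right)} \right)}\right) = \frac{-62 - 22}{-64 - 61} \left(157 + \left(\frac{26}{7} + \frac{1}{\frac{1}{5}}\right)\right) = - \frac{84}{-125} \left(157 + \left(\frac{26}{7} + 5\right)\right) = \left(-84\right) \left(- \frac{1}{125}\right) \left(157 + \frac{61}{7}\right) = \frac{84}{125} \cdot \frac{1160}{7} = \frac{2784}{25}$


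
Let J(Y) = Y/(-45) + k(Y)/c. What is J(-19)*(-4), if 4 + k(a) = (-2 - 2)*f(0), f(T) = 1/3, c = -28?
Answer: -772/315 ≈ -2.4508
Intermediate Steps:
f(T) = 1/3
k(a) = -16/3 (k(a) = -4 + (-2 - 2)*(1/3) = -4 - 4*1/3 = -4 - 4/3 = -16/3)
J(Y) = 4/21 - Y/45 (J(Y) = Y/(-45) - 16/3/(-28) = Y*(-1/45) - 16/3*(-1/28) = -Y/45 + 4/21 = 4/21 - Y/45)
J(-19)*(-4) = (4/21 - 1/45*(-19))*(-4) = (4/21 + 19/45)*(-4) = (193/315)*(-4) = -772/315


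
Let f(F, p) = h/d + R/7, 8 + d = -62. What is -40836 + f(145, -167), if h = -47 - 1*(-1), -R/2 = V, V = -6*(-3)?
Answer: -1429417/35 ≈ -40841.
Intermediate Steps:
d = -70 (d = -8 - 62 = -70)
V = 18
R = -36 (R = -2*18 = -36)
h = -46 (h = -47 + 1 = -46)
f(F, p) = -157/35 (f(F, p) = -46/(-70) - 36/7 = -46*(-1/70) - 36*1/7 = 23/35 - 36/7 = -157/35)
-40836 + f(145, -167) = -40836 - 157/35 = -1429417/35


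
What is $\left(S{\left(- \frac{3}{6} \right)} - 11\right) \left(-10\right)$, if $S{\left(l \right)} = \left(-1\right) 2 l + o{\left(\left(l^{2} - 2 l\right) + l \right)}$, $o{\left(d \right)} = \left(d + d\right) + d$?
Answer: $\frac{155}{2} \approx 77.5$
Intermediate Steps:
$o{\left(d \right)} = 3 d$ ($o{\left(d \right)} = 2 d + d = 3 d$)
$S{\left(l \right)} = - 5 l + 3 l^{2}$ ($S{\left(l \right)} = \left(-1\right) 2 l + 3 \left(\left(l^{2} - 2 l\right) + l\right) = - 2 l + 3 \left(l^{2} - l\right) = - 2 l + \left(- 3 l + 3 l^{2}\right) = - 5 l + 3 l^{2}$)
$\left(S{\left(- \frac{3}{6} \right)} - 11\right) \left(-10\right) = \left(- \frac{3}{6} \left(-5 + 3 \left(- \frac{3}{6}\right)\right) - 11\right) \left(-10\right) = \left(\left(-3\right) \frac{1}{6} \left(-5 + 3 \left(\left(-3\right) \frac{1}{6}\right)\right) - 11\right) \left(-10\right) = \left(- \frac{-5 + 3 \left(- \frac{1}{2}\right)}{2} - 11\right) \left(-10\right) = \left(- \frac{-5 - \frac{3}{2}}{2} - 11\right) \left(-10\right) = \left(\left(- \frac{1}{2}\right) \left(- \frac{13}{2}\right) - 11\right) \left(-10\right) = \left(\frac{13}{4} - 11\right) \left(-10\right) = \left(- \frac{31}{4}\right) \left(-10\right) = \frac{155}{2}$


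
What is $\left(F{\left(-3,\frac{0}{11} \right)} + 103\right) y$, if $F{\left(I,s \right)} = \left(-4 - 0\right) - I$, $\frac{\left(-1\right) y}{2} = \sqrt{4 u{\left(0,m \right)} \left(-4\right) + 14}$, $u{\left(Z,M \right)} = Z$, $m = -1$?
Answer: $- 204 \sqrt{14} \approx -763.3$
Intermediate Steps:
$y = - 2 \sqrt{14}$ ($y = - 2 \sqrt{4 \cdot 0 \left(-4\right) + 14} = - 2 \sqrt{0 \left(-4\right) + 14} = - 2 \sqrt{0 + 14} = - 2 \sqrt{14} \approx -7.4833$)
$F{\left(I,s \right)} = -4 - I$ ($F{\left(I,s \right)} = \left(-4 + 0\right) - I = -4 - I$)
$\left(F{\left(-3,\frac{0}{11} \right)} + 103\right) y = \left(\left(-4 - -3\right) + 103\right) \left(- 2 \sqrt{14}\right) = \left(\left(-4 + 3\right) + 103\right) \left(- 2 \sqrt{14}\right) = \left(-1 + 103\right) \left(- 2 \sqrt{14}\right) = 102 \left(- 2 \sqrt{14}\right) = - 204 \sqrt{14}$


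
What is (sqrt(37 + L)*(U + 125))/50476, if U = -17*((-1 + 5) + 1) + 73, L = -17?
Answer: 113*sqrt(5)/25238 ≈ 0.010012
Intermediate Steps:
U = -12 (U = -17*(4 + 1) + 73 = -17*5 + 73 = -85 + 73 = -12)
(sqrt(37 + L)*(U + 125))/50476 = (sqrt(37 - 17)*(-12 + 125))/50476 = (sqrt(20)*113)*(1/50476) = ((2*sqrt(5))*113)*(1/50476) = (226*sqrt(5))*(1/50476) = 113*sqrt(5)/25238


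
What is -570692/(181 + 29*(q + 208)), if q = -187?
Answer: -285346/395 ≈ -722.39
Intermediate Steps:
-570692/(181 + 29*(q + 208)) = -570692/(181 + 29*(-187 + 208)) = -570692/(181 + 29*21) = -570692/(181 + 609) = -570692/790 = -570692*1/790 = -285346/395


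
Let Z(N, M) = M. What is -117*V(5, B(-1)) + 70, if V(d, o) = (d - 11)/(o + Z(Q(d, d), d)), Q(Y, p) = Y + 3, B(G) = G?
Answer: 491/2 ≈ 245.50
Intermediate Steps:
Q(Y, p) = 3 + Y
V(d, o) = (-11 + d)/(d + o) (V(d, o) = (d - 11)/(o + d) = (-11 + d)/(d + o))
-117*V(5, B(-1)) + 70 = -117*(-11 + 5)/(5 - 1) + 70 = -117*(-6)/4 + 70 = -117*(-3/2) + 70 = 351/2 + 70 = 491/2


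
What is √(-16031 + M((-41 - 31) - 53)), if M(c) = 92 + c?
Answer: 8*I*√251 ≈ 126.74*I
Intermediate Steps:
√(-16031 + M((-41 - 31) - 53)) = √(-16031 + (92 + ((-41 - 31) - 53))) = √(-16031 + (92 + (-72 - 53))) = √(-16031 + (92 - 125)) = √(-16031 - 33) = √(-16064) = 8*I*√251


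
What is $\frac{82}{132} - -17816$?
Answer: $\frac{1175897}{66} \approx 17817.0$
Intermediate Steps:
$\frac{82}{132} - -17816 = 82 \cdot \frac{1}{132} + 17816 = \frac{41}{66} + 17816 = \frac{1175897}{66}$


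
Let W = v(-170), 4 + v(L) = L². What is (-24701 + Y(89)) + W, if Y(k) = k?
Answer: 4284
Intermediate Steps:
v(L) = -4 + L²
W = 28896 (W = -4 + (-170)² = -4 + 28900 = 28896)
(-24701 + Y(89)) + W = (-24701 + 89) + 28896 = -24612 + 28896 = 4284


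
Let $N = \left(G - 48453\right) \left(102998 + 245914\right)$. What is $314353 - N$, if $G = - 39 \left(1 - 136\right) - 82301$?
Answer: $43784932321$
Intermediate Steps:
$G = -77036$ ($G = \left(-39\right) \left(-135\right) - 82301 = 5265 - 82301 = -77036$)
$N = -43784617968$ ($N = \left(-77036 - 48453\right) \left(102998 + 245914\right) = \left(-125489\right) 348912 = -43784617968$)
$314353 - N = 314353 - -43784617968 = 314353 + 43784617968 = 43784932321$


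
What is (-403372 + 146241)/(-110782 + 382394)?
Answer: -257131/271612 ≈ -0.94668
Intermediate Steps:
(-403372 + 146241)/(-110782 + 382394) = -257131/271612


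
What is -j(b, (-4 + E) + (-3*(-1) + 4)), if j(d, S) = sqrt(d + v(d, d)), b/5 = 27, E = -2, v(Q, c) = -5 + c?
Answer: -sqrt(265) ≈ -16.279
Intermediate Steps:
b = 135 (b = 5*27 = 135)
j(d, S) = sqrt(-5 + 2*d) (j(d, S) = sqrt(d + (-5 + d)) = sqrt(-5 + 2*d))
-j(b, (-4 + E) + (-3*(-1) + 4)) = -sqrt(-5 + 2*135) = -sqrt(-5 + 270) = -sqrt(265)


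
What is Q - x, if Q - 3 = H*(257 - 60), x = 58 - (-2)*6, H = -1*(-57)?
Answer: 11162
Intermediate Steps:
H = 57
x = 70 (x = 58 - 2*(-6) = 58 + 12 = 70)
Q = 11232 (Q = 3 + 57*(257 - 60) = 3 + 57*197 = 3 + 11229 = 11232)
Q - x = 11232 - 1*70 = 11232 - 70 = 11162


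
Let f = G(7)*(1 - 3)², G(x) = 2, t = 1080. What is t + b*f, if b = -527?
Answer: -3136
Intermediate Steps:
f = 8 (f = 2*(1 - 3)² = 2*(-2)² = 2*4 = 8)
t + b*f = 1080 - 527*8 = 1080 - 4216 = -3136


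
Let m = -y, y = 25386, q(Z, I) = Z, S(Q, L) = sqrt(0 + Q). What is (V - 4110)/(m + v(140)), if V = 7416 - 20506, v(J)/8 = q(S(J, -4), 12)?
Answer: 109159800/161110009 + 68800*sqrt(35)/161110009 ≈ 0.68007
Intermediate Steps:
S(Q, L) = sqrt(Q)
v(J) = 8*sqrt(J)
V = -13090
m = -25386 (m = -1*25386 = -25386)
(V - 4110)/(m + v(140)) = (-13090 - 4110)/(-25386 + 8*sqrt(140)) = -17200/(-25386 + 8*(2*sqrt(35))) = -17200/(-25386 + 16*sqrt(35))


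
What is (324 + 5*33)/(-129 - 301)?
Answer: -489/430 ≈ -1.1372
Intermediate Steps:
(324 + 5*33)/(-129 - 301) = (324 + 165)/(-430) = 489*(-1/430) = -489/430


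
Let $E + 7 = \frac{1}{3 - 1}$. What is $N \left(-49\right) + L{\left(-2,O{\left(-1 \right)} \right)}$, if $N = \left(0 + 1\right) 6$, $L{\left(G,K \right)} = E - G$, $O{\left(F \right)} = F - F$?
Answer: $- \frac{597}{2} \approx -298.5$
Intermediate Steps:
$O{\left(F \right)} = 0$
$E = - \frac{13}{2}$ ($E = -7 + \frac{1}{3 - 1} = -7 + \frac{1}{2} = - \frac{13}{2} \approx -6.5$)
$L{\left(G,K \right)} = - \frac{13}{2} - G$
$N = 6$ ($N = 1 \cdot 6 = 6$)
$N \left(-49\right) + L{\left(-2,O{\left(-1 \right)} \right)} = 6 \left(-49\right) - \frac{9}{2} = -294 + \left(- \frac{13}{2} + 2\right) = -294 - \frac{9}{2} = - \frac{597}{2}$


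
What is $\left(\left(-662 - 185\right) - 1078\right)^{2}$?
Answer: $3705625$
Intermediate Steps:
$\left(\left(-662 - 185\right) - 1078\right)^{2} = \left(-847 - 1078\right)^{2} = \left(-1925\right)^{2} = 3705625$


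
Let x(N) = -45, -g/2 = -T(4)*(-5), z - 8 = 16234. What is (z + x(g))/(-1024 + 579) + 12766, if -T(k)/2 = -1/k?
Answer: 5664673/445 ≈ 12730.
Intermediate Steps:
z = 16242 (z = 8 + 16234 = 16242)
T(k) = 2/k (T(k) = -(-2)/k = 2/k)
g = -5 (g = -2*(-2/4)*(-5) = -2*(-1*½)*(-5) = -(-1)*(-5) = -2*5/2 = -5)
(z + x(g))/(-1024 + 579) + 12766 = (16242 - 45)/(-1024 + 579) + 12766 = 16197/(-445) + 12766 = 16197*(-1/445) + 12766 = -16197/445 + 12766 = 5664673/445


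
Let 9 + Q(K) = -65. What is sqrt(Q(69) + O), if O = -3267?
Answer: I*sqrt(3341) ≈ 57.801*I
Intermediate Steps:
Q(K) = -74 (Q(K) = -9 - 65 = -74)
sqrt(Q(69) + O) = sqrt(-74 - 3267) = sqrt(-3341) = I*sqrt(3341)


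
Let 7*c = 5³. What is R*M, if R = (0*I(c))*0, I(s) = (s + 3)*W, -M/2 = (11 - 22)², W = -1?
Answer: 0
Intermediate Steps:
M = -242 (M = -2*(11 - 22)² = -2*(-11)² = -2*121 = -242)
c = 125/7 (c = (⅐)*5³ = (⅐)*125 = 125/7 ≈ 17.857)
I(s) = -3 - s (I(s) = (s + 3)*(-1) = (3 + s)*(-1) = -3 - s)
R = 0 (R = (0*(-3 - 1*125/7))*0 = (0*(-3 - 125/7))*0 = (0*(-146/7))*0 = 0*0 = 0)
R*M = 0*(-242) = 0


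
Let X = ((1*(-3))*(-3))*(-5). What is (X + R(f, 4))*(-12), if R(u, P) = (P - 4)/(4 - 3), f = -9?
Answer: 540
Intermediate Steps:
R(u, P) = -4 + P (R(u, P) = (-4 + P)/1 = (-4 + P)*1 = -4 + P)
X = -45 (X = -3*(-3)*(-5) = 9*(-5) = -45)
(X + R(f, 4))*(-12) = (-45 + (-4 + 4))*(-12) = (-45 + 0)*(-12) = -45*(-12) = 540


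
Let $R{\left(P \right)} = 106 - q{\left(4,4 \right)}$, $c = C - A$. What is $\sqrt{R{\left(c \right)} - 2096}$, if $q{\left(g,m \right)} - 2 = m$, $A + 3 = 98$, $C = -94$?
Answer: $2 i \sqrt{499} \approx 44.677 i$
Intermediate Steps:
$A = 95$ ($A = -3 + 98 = 95$)
$q{\left(g,m \right)} = 2 + m$
$c = -189$ ($c = -94 - 95 = -189$)
$R{\left(P \right)} = 100$ ($R{\left(P \right)} = 106 - \left(2 + 4\right) = 106 - 6 = 100$)
$\sqrt{R{\left(c \right)} - 2096} = \sqrt{100 - 2096} = \sqrt{-1996} = 2 i \sqrt{499}$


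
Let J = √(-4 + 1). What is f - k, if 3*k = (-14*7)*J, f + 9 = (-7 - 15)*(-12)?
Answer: 255 + 98*I*√3/3 ≈ 255.0 + 56.58*I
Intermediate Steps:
J = I*√3 (J = √(-3) = I*√3 ≈ 1.732*I)
f = 255 (f = -9 + (-7 - 15)*(-12) = -9 - 22*(-12) = -9 + 264 = 255)
k = -98*I*√3/3 (k = ((-14*7)*(I*√3))/3 = (-98*I*√3)/3 = -98*I*√3/3 ≈ -56.58*I)
f - k = 255 - (-98)*I*√3/3 = 255 + 98*I*√3/3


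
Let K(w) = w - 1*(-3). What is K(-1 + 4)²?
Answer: 36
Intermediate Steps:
K(w) = 3 + w (K(w) = w + 3 = 3 + w)
K(-1 + 4)² = (3 + (-1 + 4))² = (3 + 3)² = 6² = 36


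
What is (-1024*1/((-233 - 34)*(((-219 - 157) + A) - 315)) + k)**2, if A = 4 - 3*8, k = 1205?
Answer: 52327734164058721/36038086569 ≈ 1.4520e+6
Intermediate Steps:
A = -20 (A = 4 - 24 = -20)
(-1024*1/((-233 - 34)*(((-219 - 157) + A) - 315)) + k)**2 = (-1024*1/((-233 - 34)*(((-219 - 157) - 20) - 315)) + 1205)**2 = (-1024*(-1/(267*((-376 - 20) - 315))) + 1205)**2 = (-1024*(-1/(267*(-396 - 315))) + 1205)**2 = (-1024/((-267*(-711))) + 1205)**2 = (-1024/189837 + 1205)**2 = (228752561/189837)**2 = 52327734164058721/36038086569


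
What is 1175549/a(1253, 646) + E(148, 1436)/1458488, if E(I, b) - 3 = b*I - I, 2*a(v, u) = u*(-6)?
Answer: -45108223991/74382888 ≈ -606.43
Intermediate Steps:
a(v, u) = -3*u (a(v, u) = (u*(-6))/2 = (-6*u)/2 = -3*u)
E(I, b) = 3 - I + I*b (E(I, b) = 3 + (b*I - I) = 3 + (I*b - I) = 3 + (-I + I*b) = 3 - I + I*b)
1175549/a(1253, 646) + E(148, 1436)/1458488 = 1175549/((-3*646)) + (3 - 1*148 + 148*1436)/1458488 = 1175549/(-1938) + (3 - 148 + 212528)*(1/1458488) = 1175549*(-1/1938) + 212383*(1/1458488) = -61871/102 + 212383/1458488 = -45108223991/74382888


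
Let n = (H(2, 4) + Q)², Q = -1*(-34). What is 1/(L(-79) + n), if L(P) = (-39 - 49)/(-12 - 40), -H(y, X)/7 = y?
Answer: 13/5222 ≈ 0.0024895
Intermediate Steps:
H(y, X) = -7*y
L(P) = 22/13 (L(P) = -88/(-52) = -88*(-1/52) = 22/13)
Q = 34
n = 400 (n = (-7*2 + 34)² = (-14 + 34)² = 20² = 400)
1/(L(-79) + n) = 1/(22/13 + 400) = 1/(5222/13) = 13/5222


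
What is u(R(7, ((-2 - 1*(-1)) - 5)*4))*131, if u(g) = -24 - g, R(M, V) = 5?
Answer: -3799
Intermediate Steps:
u(R(7, ((-2 - 1*(-1)) - 5)*4))*131 = (-24 - 1*5)*131 = (-24 - 5)*131 = -29*131 = -3799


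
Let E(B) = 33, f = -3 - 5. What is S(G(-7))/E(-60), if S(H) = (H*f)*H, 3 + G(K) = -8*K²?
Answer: -1248200/33 ≈ -37824.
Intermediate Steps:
G(K) = -3 - 8*K²
f = -8
S(H) = -8*H² (S(H) = (H*(-8))*H = (-8*H)*H = -8*H²)
S(G(-7))/E(-60) = -8*(-3 - 8*(-7)²)²/33 = -8*(-3 - 8*49)²*(1/33) = -8*(-3 - 392)²*(1/33) = -8*(-395)²*(1/33) = -8*156025*(1/33) = -1248200*1/33 = -1248200/33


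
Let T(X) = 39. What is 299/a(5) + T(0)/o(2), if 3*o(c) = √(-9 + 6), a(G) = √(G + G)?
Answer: 299*√10/10 - 39*I*√3 ≈ 94.552 - 67.55*I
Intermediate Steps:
a(G) = √2*√G (a(G) = √(2*G) = √2*√G)
o(c) = I*√3/3 (o(c) = √(-9 + 6)/3 = √(-3)/3 = (I*√3)/3 = I*√3/3)
299/a(5) + T(0)/o(2) = 299/((√2*√5)) + 39/((I*√3/3)) = 299/(√10) + 39*(-I*√3) = 299*(√10/10) - 39*I*√3 = 299*√10/10 - 39*I*√3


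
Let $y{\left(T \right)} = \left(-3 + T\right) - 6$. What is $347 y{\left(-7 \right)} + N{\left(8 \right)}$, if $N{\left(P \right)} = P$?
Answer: $-5544$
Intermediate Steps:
$y{\left(T \right)} = -9 + T$
$347 y{\left(-7 \right)} + N{\left(8 \right)} = 347 \left(-9 - 7\right) + 8 = 347 \left(-16\right) + 8 = -5552 + 8 = -5544$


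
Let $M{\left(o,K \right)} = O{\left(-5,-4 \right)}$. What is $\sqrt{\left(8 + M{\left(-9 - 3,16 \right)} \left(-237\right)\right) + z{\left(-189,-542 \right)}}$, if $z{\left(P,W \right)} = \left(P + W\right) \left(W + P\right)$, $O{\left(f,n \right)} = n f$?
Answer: $\sqrt{529629} \approx 727.76$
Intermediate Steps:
$O{\left(f,n \right)} = f n$
$M{\left(o,K \right)} = 20$ ($M{\left(o,K \right)} = \left(-5\right) \left(-4\right) = 20$)
$z{\left(P,W \right)} = \left(P + W\right)^{2}$ ($z{\left(P,W \right)} = \left(P + W\right) \left(P + W\right) = \left(P + W\right)^{2}$)
$\sqrt{\left(8 + M{\left(-9 - 3,16 \right)} \left(-237\right)\right) + z{\left(-189,-542 \right)}} = \sqrt{\left(8 + 20 \left(-237\right)\right) + \left(-189 - 542\right)^{2}} = \sqrt{\left(8 - 4740\right) + \left(-731\right)^{2}} = \sqrt{-4732 + 534361} = \sqrt{529629}$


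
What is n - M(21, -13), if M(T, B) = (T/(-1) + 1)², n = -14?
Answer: -414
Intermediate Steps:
M(T, B) = (1 - T)² (M(T, B) = (T*(-1) + 1)² = (-T + 1)² = (1 - T)²)
n - M(21, -13) = -14 - (-1 + 21)² = -14 - 1*20² = -14 - 1*400 = -14 - 400 = -414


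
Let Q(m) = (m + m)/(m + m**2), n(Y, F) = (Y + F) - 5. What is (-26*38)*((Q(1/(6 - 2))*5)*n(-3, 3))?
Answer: 39520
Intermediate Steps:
n(Y, F) = -5 + F + Y (n(Y, F) = (F + Y) - 5 = -5 + F + Y)
Q(m) = 2*m/(m + m**2) (Q(m) = (2*m)/(m + m**2) = 2*m/(m + m**2))
(-26*38)*((Q(1/(6 - 2))*5)*n(-3, 3)) = (-26*38)*(((2/(1 + 1/(6 - 2)))*5)*(-5 + 3 - 3)) = -988*(2/(1 + 1/4))*5*(-5) = -988*(2/(5/4))*5*(-5) = -988*(2*(4/5))*5*(-5) = -988*(8/5)*5*(-5) = -7904*(-5) = -988*(-40) = 39520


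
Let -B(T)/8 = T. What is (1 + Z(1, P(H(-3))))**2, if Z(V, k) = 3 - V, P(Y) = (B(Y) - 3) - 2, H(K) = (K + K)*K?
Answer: 9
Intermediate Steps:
B(T) = -8*T
H(K) = 2*K**2 (H(K) = (2*K)*K = 2*K**2)
P(Y) = -5 - 8*Y (P(Y) = (-8*Y - 3) - 2 = (-3 - 8*Y) - 2 = -5 - 8*Y)
(1 + Z(1, P(H(-3))))**2 = (1 + (3 - 1*1))**2 = (1 + (3 - 1))**2 = (1 + 2)**2 = 3**2 = 9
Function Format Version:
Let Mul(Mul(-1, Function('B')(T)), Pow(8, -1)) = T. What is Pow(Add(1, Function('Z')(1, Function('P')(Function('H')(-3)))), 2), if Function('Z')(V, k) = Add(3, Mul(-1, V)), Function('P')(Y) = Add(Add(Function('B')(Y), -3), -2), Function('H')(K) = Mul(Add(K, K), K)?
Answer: 9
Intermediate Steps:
Function('B')(T) = Mul(-8, T)
Function('H')(K) = Mul(2, Pow(K, 2)) (Function('H')(K) = Mul(Mul(2, K), K) = Mul(2, Pow(K, 2)))
Function('P')(Y) = Add(-5, Mul(-8, Y)) (Function('P')(Y) = Add(Add(Mul(-8, Y), -3), -2) = Add(Add(-3, Mul(-8, Y)), -2) = Add(-5, Mul(-8, Y)))
Pow(Add(1, Function('Z')(1, Function('P')(Function('H')(-3)))), 2) = Pow(Add(1, Add(3, Mul(-1, 1))), 2) = Pow(Add(1, Add(3, -1)), 2) = Pow(Add(1, 2), 2) = Pow(3, 2) = 9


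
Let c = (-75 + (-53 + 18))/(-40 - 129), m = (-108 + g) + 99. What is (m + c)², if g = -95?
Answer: 305061156/28561 ≈ 10681.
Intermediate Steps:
m = -104 (m = (-108 - 95) + 99 = -203 + 99 = -104)
c = 110/169 (c = (-75 - 35)/(-169) = -110*(-1/169) = 110/169 ≈ 0.65089)
(m + c)² = (-104 + 110/169)² = (-17466/169)² = 305061156/28561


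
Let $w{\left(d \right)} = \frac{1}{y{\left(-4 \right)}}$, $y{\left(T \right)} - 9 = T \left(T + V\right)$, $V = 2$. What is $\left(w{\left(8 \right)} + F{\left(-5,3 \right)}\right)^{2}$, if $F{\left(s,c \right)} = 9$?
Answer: $\frac{23716}{289} \approx 82.062$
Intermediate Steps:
$y{\left(T \right)} = 9 + T \left(2 + T\right)$ ($y{\left(T \right)} = 9 + T \left(T + 2\right) = 9 + T \left(2 + T\right)$)
$w{\left(d \right)} = \frac{1}{17}$ ($w{\left(d \right)} = \frac{1}{9 + \left(-4\right)^{2} + 2 \left(-4\right)} = \frac{1}{9 + 16 - 8} = \frac{1}{17}$)
$\left(w{\left(8 \right)} + F{\left(-5,3 \right)}\right)^{2} = \left(\frac{1}{17} + 9\right)^{2} = \left(\frac{154}{17}\right)^{2} = \frac{23716}{289}$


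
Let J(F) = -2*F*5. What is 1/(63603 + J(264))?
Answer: 1/60963 ≈ 1.6403e-5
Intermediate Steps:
J(F) = -10*F
1/(63603 + J(264)) = 1/(63603 - 10*264) = 1/(63603 - 2640) = 1/60963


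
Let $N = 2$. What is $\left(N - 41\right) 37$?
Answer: $-1443$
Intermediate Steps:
$\left(N - 41\right) 37 = \left(2 - 41\right) 37 = \left(-39\right) 37 = -1443$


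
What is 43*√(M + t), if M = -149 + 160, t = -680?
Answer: 43*I*√669 ≈ 1112.2*I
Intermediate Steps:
M = 11
43*√(M + t) = 43*√(11 - 680) = 43*√(-669) = 43*(I*√669) = 43*I*√669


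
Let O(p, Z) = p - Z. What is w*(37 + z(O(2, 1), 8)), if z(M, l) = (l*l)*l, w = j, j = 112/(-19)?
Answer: -61488/19 ≈ -3236.2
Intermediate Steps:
j = -112/19 (j = 112*(-1/19) = -112/19 ≈ -5.8947)
w = -112/19 ≈ -5.8947
z(M, l) = l³ (z(M, l) = l²*l = l³)
w*(37 + z(O(2, 1), 8)) = -112*(37 + 8³)/19 = -112*(37 + 512)/19 = -112/19*549 = -61488/19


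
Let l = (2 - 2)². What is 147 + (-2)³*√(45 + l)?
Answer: 147 - 24*√5 ≈ 93.334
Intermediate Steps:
l = 0 (l = 0² = 0)
147 + (-2)³*√(45 + l) = 147 + (-2)³*√(45 + 0) = 147 - 24*√5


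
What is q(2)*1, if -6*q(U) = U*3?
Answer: -1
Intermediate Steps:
q(U) = -U/2 (q(U) = -U*3/6 = -U/2)
q(2)*1 = -½*2*1 = -1*1 = -1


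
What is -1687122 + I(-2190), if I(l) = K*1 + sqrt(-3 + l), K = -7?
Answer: -1687129 + I*sqrt(2193) ≈ -1.6871e+6 + 46.829*I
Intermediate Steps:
I(l) = -7 + sqrt(-3 + l) (I(l) = -7*1 + sqrt(-3 + l) = -7 + sqrt(-3 + l))
-1687122 + I(-2190) = -1687122 + (-7 + sqrt(-3 - 2190)) = -1687122 + (-7 + sqrt(-2193)) = -1687122 + (-7 + I*sqrt(2193)) = -1687129 + I*sqrt(2193)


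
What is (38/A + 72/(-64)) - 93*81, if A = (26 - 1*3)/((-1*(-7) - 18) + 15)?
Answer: -1385063/184 ≈ -7527.5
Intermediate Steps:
A = 23/4 (A = (26 - 3)/((7 - 18) + 15) = 23/(-11 + 15) = 23/4 ≈ 5.7500)
(38/A + 72/(-64)) - 93*81 = (38/(23/4) + 72/(-64)) - 93*81 = (38*(4/23) + 72*(-1/64)) - 7533 = (152/23 - 9/8) - 7533 = 1009/184 - 7533 = -1385063/184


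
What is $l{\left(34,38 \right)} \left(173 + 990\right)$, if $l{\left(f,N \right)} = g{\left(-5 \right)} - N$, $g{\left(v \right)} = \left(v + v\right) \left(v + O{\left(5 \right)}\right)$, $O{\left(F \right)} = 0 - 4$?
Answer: $60476$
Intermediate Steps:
$O{\left(F \right)} = -4$ ($O{\left(F \right)} = 0 - 4 = -4$)
$g{\left(v \right)} = 2 v \left(-4 + v\right)$ ($g{\left(v \right)} = \left(v + v\right) \left(v - 4\right) = 2 v \left(-4 + v\right)$)
$l{\left(f,N \right)} = 90 - N$ ($l{\left(f,N \right)} = 2 \left(-5\right) \left(-4 - 5\right) - N = 2 \left(-5\right) \left(-9\right) - N = 90 - N$)
$l{\left(34,38 \right)} \left(173 + 990\right) = \left(90 - 38\right) \left(173 + 990\right) = \left(90 - 38\right) 1163 = 52 \cdot 1163 = 60476$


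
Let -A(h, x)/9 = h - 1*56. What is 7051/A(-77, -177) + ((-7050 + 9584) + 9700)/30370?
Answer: 114391484/18176445 ≈ 6.2934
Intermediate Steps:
A(h, x) = 504 - 9*h (A(h, x) = -9*(h - 1*56) = -9*(h - 56) = -9*(-56 + h) = 504 - 9*h)
7051/A(-77, -177) + ((-7050 + 9584) + 9700)/30370 = 7051/(504 - 9*(-77)) + ((-7050 + 9584) + 9700)/30370 = 7051/(504 + 693) + (2534 + 9700)*(1/30370) = 7051/1197 + 12234*(1/30370) = 7051*(1/1197) + 6117/15185 = 7051/1197 + 6117/15185 = 114391484/18176445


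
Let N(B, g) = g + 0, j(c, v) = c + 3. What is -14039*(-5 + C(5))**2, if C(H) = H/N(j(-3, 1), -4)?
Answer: -8774375/16 ≈ -5.4840e+5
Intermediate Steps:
j(c, v) = 3 + c
N(B, g) = g
C(H) = -H/4 (C(H) = H/(-4) = H*(-1/4) = -H/4)
-14039*(-5 + C(5))**2 = -14039*(-5 - 1/4*5)**2 = -14039*(-5 - 5/4)**2 = -14039*(-25/4)**2 = -14039*625/16 = -8774375/16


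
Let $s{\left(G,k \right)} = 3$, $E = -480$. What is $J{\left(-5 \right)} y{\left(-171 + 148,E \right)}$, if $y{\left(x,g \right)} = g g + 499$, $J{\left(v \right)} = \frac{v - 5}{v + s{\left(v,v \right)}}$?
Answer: $1154495$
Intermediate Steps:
$J{\left(v \right)} = \frac{-5 + v}{3 + v}$ ($J{\left(v \right)} = \frac{v - 5}{v + 3} = \frac{-5 + v}{3 + v}$)
$y{\left(x,g \right)} = 499 + g^{2}$ ($y{\left(x,g \right)} = g^{2} + 499 = 499 + g^{2}$)
$J{\left(-5 \right)} y{\left(-171 + 148,E \right)} = \frac{-5 - 5}{3 - 5} \left(499 + \left(-480\right)^{2}\right) = \frac{1}{-2} \left(-10\right) \left(499 + 230400\right) = \left(- \frac{1}{2}\right) \left(-10\right) 230899 = 5 \cdot 230899 = 1154495$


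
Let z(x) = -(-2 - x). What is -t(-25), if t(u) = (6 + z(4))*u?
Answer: 300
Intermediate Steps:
z(x) = 2 + x
t(u) = 12*u (t(u) = (6 + (2 + 4))*u = (6 + 6)*u = 12*u)
-t(-25) = -12*(-25) = -1*(-300) = 300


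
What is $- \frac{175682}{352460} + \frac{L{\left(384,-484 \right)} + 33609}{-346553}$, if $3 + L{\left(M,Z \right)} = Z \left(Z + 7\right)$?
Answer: $- \frac{77049815093}{61073035190} \approx -1.2616$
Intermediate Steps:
$L{\left(M,Z \right)} = -3 + Z \left(7 + Z\right)$ ($L{\left(M,Z \right)} = -3 + Z \left(Z + 7\right) = -3 + Z \left(7 + Z\right)$)
$- \frac{175682}{352460} + \frac{L{\left(384,-484 \right)} + 33609}{-346553} = - \frac{175682}{352460} + \frac{\left(-3 + \left(-484\right)^{2} + 7 \left(-484\right)\right) + 33609}{-346553} = \left(-175682\right) \frac{1}{352460} + \left(\left(-3 + 234256 - 3388\right) + 33609\right) \left(- \frac{1}{346553}\right) = - \frac{87841}{176230} + \left(230865 + 33609\right) \left(- \frac{1}{346553}\right) = - \frac{87841}{176230} + 264474 \left(- \frac{1}{346553}\right) = - \frac{87841}{176230} - \frac{264474}{346553} = - \frac{77049815093}{61073035190}$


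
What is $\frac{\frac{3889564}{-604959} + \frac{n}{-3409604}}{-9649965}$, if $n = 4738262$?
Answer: $\frac{8064163606957}{9952349674852740870} \approx 8.1028 \cdot 10^{-7}$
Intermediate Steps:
$\frac{\frac{3889564}{-604959} + \frac{n}{-3409604}}{-9649965} = \frac{\frac{3889564}{-604959} + \frac{4738262}{-3409604}}{-9649965} = \left(3889564 \left(- \frac{1}{604959}\right) + 4738262 \left(- \frac{1}{3409604}\right)\right) \left(- \frac{1}{9649965}\right) = \left(- \frac{3889564}{604959} - \frac{2369131}{1704802}\right) \left(- \frac{1}{9649965}\right) = \left(- \frac{8064163606957}{1031335313118}\right) \left(- \frac{1}{9649965}\right) = \frac{8064163606957}{9952349674852740870}$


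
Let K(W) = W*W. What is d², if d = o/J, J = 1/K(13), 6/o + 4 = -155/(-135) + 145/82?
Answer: 5040007040016/5755201 ≈ 8.7573e+5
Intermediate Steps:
K(W) = W²
o = -13284/2399 (o = 6/(-4 + (-155/(-135) + 145/82)) = 6/(-4 + (-155*(-1/135) + 145*(1/82))) = 6/(-4 + (31/27 + 145/82)) = 6/(-4 + 6457/2214) = 6/(-2399/2214) = 6*(-2214/2399) = -13284/2399 ≈ -5.5373)
J = 1/169 (J = 1/(13²) = 1/169 ≈ 0.0059172)
d = -2244996/2399 (d = -13284/(2399*1/169) = -13284/2399*169 = -2244996/2399 ≈ -935.80)
d² = (-2244996/2399)² = 5040007040016/5755201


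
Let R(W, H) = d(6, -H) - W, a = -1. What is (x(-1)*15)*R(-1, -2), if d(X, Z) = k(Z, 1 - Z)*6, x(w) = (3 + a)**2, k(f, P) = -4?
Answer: -1380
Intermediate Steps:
x(w) = 4 (x(w) = (3 - 1)**2 = 2**2 = 4)
d(X, Z) = -24 (d(X, Z) = -4*6 = -24)
R(W, H) = -24 - W
(x(-1)*15)*R(-1, -2) = (4*15)*(-24 - 1*(-1)) = 60*(-24 + 1) = 60*(-23) = -1380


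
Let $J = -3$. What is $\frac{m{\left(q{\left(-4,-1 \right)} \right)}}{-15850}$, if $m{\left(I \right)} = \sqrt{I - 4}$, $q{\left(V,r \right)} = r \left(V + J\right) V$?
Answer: $- \frac{2 i \sqrt{2}}{7925} \approx - 0.0003569 i$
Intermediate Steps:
$q{\left(V,r \right)} = V r \left(-3 + V\right)$ ($q{\left(V,r \right)} = r \left(V - 3\right) V = r \left(-3 + V\right) V = V r \left(-3 + V\right)$)
$m{\left(I \right)} = \sqrt{-4 + I}$
$\frac{m{\left(q{\left(-4,-1 \right)} \right)}}{-15850} = \frac{\sqrt{-4 - - 4 \left(-3 - 4\right)}}{-15850} = \sqrt{-4 - \left(-4\right) \left(-7\right)} \left(- \frac{1}{15850}\right) = \sqrt{-4 - 28} \left(- \frac{1}{15850}\right) = \sqrt{-32} \left(- \frac{1}{15850}\right) = 4 i \sqrt{2} \left(- \frac{1}{15850}\right) = - \frac{2 i \sqrt{2}}{7925}$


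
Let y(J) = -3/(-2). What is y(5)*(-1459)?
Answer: -4377/2 ≈ -2188.5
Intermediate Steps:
y(J) = 3/2 (y(J) = -3*(-½) = 3/2)
y(5)*(-1459) = (3/2)*(-1459) = -4377/2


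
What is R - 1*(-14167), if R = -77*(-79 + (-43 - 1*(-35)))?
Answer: 20866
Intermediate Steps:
R = 6699 (R = -77*(-79 + (-43 + 35)) = -77*(-79 - 8) = -77*(-87) = 6699)
R - 1*(-14167) = 6699 - 1*(-14167) = 6699 + 14167 = 20866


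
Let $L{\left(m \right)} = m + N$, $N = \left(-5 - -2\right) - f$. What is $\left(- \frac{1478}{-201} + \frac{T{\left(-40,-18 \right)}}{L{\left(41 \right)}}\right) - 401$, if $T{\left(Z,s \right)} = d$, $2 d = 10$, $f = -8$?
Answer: $- \frac{3638653}{9246} \approx -393.54$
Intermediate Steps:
$d = 5$ ($d = \frac{1}{2} \cdot 10 = 5$)
$N = 5$ ($N = \left(-5 - -2\right) - -8 = \left(-5 + 2\right) + 8 = -3 + 8 = 5$)
$T{\left(Z,s \right)} = 5$
$L{\left(m \right)} = 5 + m$ ($L{\left(m \right)} = m + 5 = 5 + m$)
$\left(- \frac{1478}{-201} + \frac{T{\left(-40,-18 \right)}}{L{\left(41 \right)}}\right) - 401 = \left(- \frac{1478}{-201} + \frac{5}{5 + 41}\right) - 401 = \left(\left(-1478\right) \left(- \frac{1}{201}\right) + \frac{5}{46}\right) - 401 = \left(\frac{1478}{201} + 5 \cdot \frac{1}{46}\right) - 401 = \left(\frac{1478}{201} + \frac{5}{46}\right) - 401 = \frac{68993}{9246} - 401 = - \frac{3638653}{9246}$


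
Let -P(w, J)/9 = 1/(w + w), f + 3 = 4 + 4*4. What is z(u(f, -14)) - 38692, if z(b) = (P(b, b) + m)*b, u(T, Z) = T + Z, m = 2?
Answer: -77381/2 ≈ -38691.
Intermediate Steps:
f = 17 (f = -3 + (4 + 4*4) = -3 + (4 + 16) = -3 + 20 = 17)
P(w, J) = -9/(2*w) (P(w, J) = -9/(w + w) = -9*1/(2*w) = -9/(2*w))
z(b) = b*(2 - 9/(2*b)) (z(b) = (-9/(2*b) + 2)*b = (2 - 9/(2*b))*b = b*(2 - 9/(2*b)))
z(u(f, -14)) - 38692 = (-9/2 + 2*(17 - 14)) - 38692 = (-9/2 + 2*3) - 38692 = (-9/2 + 6) - 38692 = 3/2 - 38692 = -77381/2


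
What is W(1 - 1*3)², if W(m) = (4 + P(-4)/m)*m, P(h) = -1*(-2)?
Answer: 36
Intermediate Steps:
P(h) = 2
W(m) = m*(4 + 2/m) (W(m) = (4 + 2/m)*m = m*(4 + 2/m))
W(1 - 1*3)² = (2 + 4*(1 - 1*3))² = (2 + 4*(1 - 3))² = (2 + 4*(-2))² = (2 - 8)² = (-6)² = 36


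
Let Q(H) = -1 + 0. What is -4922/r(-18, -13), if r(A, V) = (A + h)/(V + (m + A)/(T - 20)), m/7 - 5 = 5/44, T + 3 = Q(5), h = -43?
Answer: -11903857/10736 ≈ -1108.8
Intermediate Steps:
Q(H) = -1
T = -4 (T = -3 - 1 = -4)
m = 1575/44 (m = 35 + 7*(5/44) = 35 + 35/44 = 1575/44 ≈ 35.795)
r(A, V) = (-43 + A)/(-525/352 + V - A/24) (r(A, V) = (A - 43)/(V + (1575/44 + A)/(-4 - 20)) = (-43 + A)/(V + (1575/44 + A)/(-24)) = (-43 + A)/(V + (1575/44 + A)*(-1/24)) = (-43 + A)/(V + (-525/352 - A/24)) = (-43 + A)/(-525/352 + V - A/24))
-4922/r(-18, -13) = -4922*(1575 - 1056*(-13) + 44*(-18))/(1056*(43 - 1*(-18))) = -4922*(1575 + 13728 - 792)/(1056*(43 + 18)) = -4922/(1056*61/14511) = -4922/(1056*(1/14511)*61) = -4922/21472/4837 = -4922*4837/21472 = -11903857/10736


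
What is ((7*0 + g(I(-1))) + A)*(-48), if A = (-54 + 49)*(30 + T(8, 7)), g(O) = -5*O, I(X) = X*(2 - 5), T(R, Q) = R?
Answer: 9840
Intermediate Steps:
I(X) = -3*X (I(X) = X*(-3) = -3*X)
A = -190 (A = (-54 + 49)*(30 + 8) = -5*38 = -190)
((7*0 + g(I(-1))) + A)*(-48) = ((7*0 - (-15)*(-1)) - 190)*(-48) = ((0 - 5*3) - 190)*(-48) = ((0 - 15) - 190)*(-48) = (-15 - 190)*(-48) = -205*(-48) = 9840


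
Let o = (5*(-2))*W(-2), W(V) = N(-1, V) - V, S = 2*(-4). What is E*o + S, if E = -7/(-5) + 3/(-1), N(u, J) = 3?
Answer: 72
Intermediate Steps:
S = -8
E = -8/5 (E = -7*(-⅕) + 3*(-1) = 7/5 - 3 = -8/5 ≈ -1.6000)
W(V) = 3 - V
o = -50 (o = (5*(-2))*(3 - 1*(-2)) = -10*(3 + 2) = -10*5 = -50)
E*o + S = -8/5*(-50) - 8 = 80 - 8 = 72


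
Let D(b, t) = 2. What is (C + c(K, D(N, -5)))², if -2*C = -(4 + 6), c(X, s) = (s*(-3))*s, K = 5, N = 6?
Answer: 49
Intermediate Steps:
c(X, s) = -3*s² (c(X, s) = (-3*s)*s = -3*s²)
C = 5 (C = -(-1)*(4 + 6)/2 = -(-1)*10/2 = -½*(-10) = 5)
(C + c(K, D(N, -5)))² = (5 - 3*2²)² = (5 - 3*4)² = (5 - 12)² = (-7)² = 49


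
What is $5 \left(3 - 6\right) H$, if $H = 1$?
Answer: $-15$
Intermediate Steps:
$5 \left(3 - 6\right) H = 5 \left(3 - 6\right) 1 = 5 \left(-3\right) 1 = \left(-15\right) 1 = -15$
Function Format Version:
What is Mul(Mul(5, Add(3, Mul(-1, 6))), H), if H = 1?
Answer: -15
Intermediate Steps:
Mul(Mul(5, Add(3, Mul(-1, 6))), H) = Mul(Mul(5, Add(3, Mul(-1, 6))), 1) = Mul(Mul(5, Add(3, -6)), 1) = Mul(Mul(5, -3), 1) = Mul(-15, 1) = -15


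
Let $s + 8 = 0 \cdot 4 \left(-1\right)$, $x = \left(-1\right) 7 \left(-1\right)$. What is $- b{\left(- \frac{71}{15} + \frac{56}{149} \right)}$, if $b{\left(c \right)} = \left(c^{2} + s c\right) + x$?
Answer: $- \frac{303948016}{4995225} \approx -60.848$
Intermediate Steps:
$x = 7$ ($x = \left(-7\right) \left(-1\right) = 7$)
$s = -8$ ($s = -8 + 0 \cdot 4 \left(-1\right) = -8 + 0 \left(-1\right) = -8 + 0 = -8$)
$b{\left(c \right)} = 7 + c^{2} - 8 c$ ($b{\left(c \right)} = \left(c^{2} - 8 c\right) + 7 = 7 + c^{2} - 8 c$)
$- b{\left(- \frac{71}{15} + \frac{56}{149} \right)} = - (7 + \left(- \frac{71}{15} + \frac{56}{149}\right)^{2} - 8 \left(- \frac{71}{15} + \frac{56}{149}\right)) = - (7 + \left(- \frac{9739}{2235}\right)^{2} - - \frac{77912}{2235}) = - (7 + \frac{94848121}{4995225} + \frac{77912}{2235}) = \left(-1\right) \frac{303948016}{4995225} = - \frac{303948016}{4995225}$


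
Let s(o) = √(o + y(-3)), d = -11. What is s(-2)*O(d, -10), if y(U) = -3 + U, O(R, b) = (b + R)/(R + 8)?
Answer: 14*I*√2 ≈ 19.799*I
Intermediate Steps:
O(R, b) = (R + b)/(8 + R)
s(o) = √(-6 + o) (s(o) = √(o + (-3 - 3)) = √(o - 6) = √(-6 + o))
s(-2)*O(d, -10) = √(-6 - 2)*((-11 - 10)/(8 - 11)) = √(-8)*(-21/(-3)) = (2*I*√2)*(-⅓*(-21)) = (2*I*√2)*7 = 14*I*√2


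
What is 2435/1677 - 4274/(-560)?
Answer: 4265549/469560 ≈ 9.0841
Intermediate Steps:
2435/1677 - 4274/(-560) = 2435*(1/1677) - 4274*(-1/560) = 2435/1677 + 2137/280 = 4265549/469560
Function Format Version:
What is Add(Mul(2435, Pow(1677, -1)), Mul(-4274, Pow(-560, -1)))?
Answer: Rational(4265549, 469560) ≈ 9.0841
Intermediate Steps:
Add(Mul(2435, Pow(1677, -1)), Mul(-4274, Pow(-560, -1))) = Add(Mul(2435, Rational(1, 1677)), Mul(-4274, Rational(-1, 560))) = Add(Rational(2435, 1677), Rational(2137, 280)) = Rational(4265549, 469560)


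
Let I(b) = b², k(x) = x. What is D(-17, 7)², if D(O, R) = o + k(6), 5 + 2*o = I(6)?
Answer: 1849/4 ≈ 462.25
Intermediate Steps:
o = 31/2 (o = -5/2 + (½)*6² = -5/2 + (½)*36 = -5/2 + 18 = 31/2 ≈ 15.500)
D(O, R) = 43/2 (D(O, R) = 31/2 + 6 = 43/2)
D(-17, 7)² = (43/2)² = 1849/4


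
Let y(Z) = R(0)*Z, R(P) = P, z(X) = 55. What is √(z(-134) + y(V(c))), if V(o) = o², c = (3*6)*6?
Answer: √55 ≈ 7.4162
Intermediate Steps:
c = 108 (c = 18*6 = 108)
y(Z) = 0 (y(Z) = 0*Z = 0)
√(z(-134) + y(V(c))) = √(55 + 0) = √55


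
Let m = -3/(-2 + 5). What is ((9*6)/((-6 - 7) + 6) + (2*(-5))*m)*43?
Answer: 688/7 ≈ 98.286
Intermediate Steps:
m = -1 (m = -3/3 = -3*⅓ = -1)
((9*6)/((-6 - 7) + 6) + (2*(-5))*m)*43 = ((9*6)/((-6 - 7) + 6) + (2*(-5))*(-1))*43 = (54/(-13 + 6) - 10*(-1))*43 = (54/(-7) + 10)*43 = (54*(-⅐) + 10)*43 = (-54/7 + 10)*43 = (16/7)*43 = 688/7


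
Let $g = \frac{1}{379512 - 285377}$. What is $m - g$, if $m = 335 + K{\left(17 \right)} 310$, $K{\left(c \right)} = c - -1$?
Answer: $\frac{556808524}{94135} \approx 5915.0$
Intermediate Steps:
$K{\left(c \right)} = 1 + c$ ($K{\left(c \right)} = c + 1 = 1 + c$)
$g = \frac{1}{94135} \approx 1.0623 \cdot 10^{-5}$
$m = 5915$ ($m = 335 + \left(1 + 17\right) 310 = 335 + 18 \cdot 310 = 335 + 5580 = 5915$)
$m - g = 5915 - \frac{1}{94135} = \frac{556808524}{94135}$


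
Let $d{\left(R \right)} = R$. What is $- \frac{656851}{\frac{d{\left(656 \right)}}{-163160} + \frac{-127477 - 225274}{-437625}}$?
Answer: $- \frac{1172526574591125}{1431694279} \approx -8.1898 \cdot 10^{5}$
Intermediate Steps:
$- \frac{656851}{\frac{d{\left(656 \right)}}{-163160} + \frac{-127477 - 225274}{-437625}} = - \frac{656851}{\frac{656}{-163160} + \frac{-127477 - 225274}{-437625}} = - \frac{656851}{656 \left(- \frac{1}{163160}\right) - - \frac{352751}{437625}} = - \frac{656851}{- \frac{82}{20395} + \frac{352751}{437625}} = - \frac{656851}{\frac{1431694279}{1785072375}} = \left(-656851\right) \frac{1785072375}{1431694279} = - \frac{1172526574591125}{1431694279}$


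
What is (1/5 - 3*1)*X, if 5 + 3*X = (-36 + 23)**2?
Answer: -2296/15 ≈ -153.07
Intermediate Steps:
X = 164/3 (X = -5/3 + (-36 + 23)**2/3 = -5/3 + (1/3)*(-13)**2 = -5/3 + (1/3)*169 = -5/3 + 169/3 = 164/3 ≈ 54.667)
(1/5 - 3*1)*X = (1/5 - 3*1)*(164/3) = (1/5 - 3)*(164/3) = -14/5*164/3 = -2296/15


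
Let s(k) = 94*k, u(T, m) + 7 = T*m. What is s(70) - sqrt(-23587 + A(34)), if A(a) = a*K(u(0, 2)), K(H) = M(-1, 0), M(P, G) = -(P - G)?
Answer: 6580 - 3*I*sqrt(2617) ≈ 6580.0 - 153.47*I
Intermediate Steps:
u(T, m) = -7 + T*m
M(P, G) = G - P
K(H) = 1 (K(H) = 0 - 1*(-1) = 0 + 1 = 1)
A(a) = a (A(a) = a*1 = a)
s(70) - sqrt(-23587 + A(34)) = 94*70 - sqrt(-23587 + 34) = 6580 - sqrt(-23553) = 6580 - 3*I*sqrt(2617)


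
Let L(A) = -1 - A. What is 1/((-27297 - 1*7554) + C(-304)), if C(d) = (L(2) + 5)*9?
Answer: -1/34833 ≈ -2.8708e-5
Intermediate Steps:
C(d) = 18 (C(d) = ((-1 - 1*2) + 5)*9 = ((-1 - 2) + 5)*9 = (-3 + 5)*9 = 2*9 = 18)
1/((-27297 - 1*7554) + C(-304)) = 1/((-27297 - 1*7554) + 18) = 1/((-27297 - 7554) + 18) = 1/(-34851 + 18) = 1/(-34833) = -1/34833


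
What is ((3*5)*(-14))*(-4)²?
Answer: -3360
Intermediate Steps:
((3*5)*(-14))*(-4)² = (15*(-14))*16 = -210*16 = -3360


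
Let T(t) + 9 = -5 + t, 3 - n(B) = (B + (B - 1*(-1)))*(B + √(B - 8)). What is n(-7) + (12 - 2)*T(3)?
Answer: -198 + 13*I*√15 ≈ -198.0 + 50.349*I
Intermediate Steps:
n(B) = 3 - (1 + 2*B)*(B + √(-8 + B)) (n(B) = 3 - (B + (B - 1*(-1)))*(B + √(B - 8)) = 3 - (B + (B + 1))*(B + √(-8 + B)) = 3 - (B + (1 + B))*(B + √(-8 + B)) = 3 - (1 + 2*B)*(B + √(-8 + B)))
T(t) = -14 + t (T(t) = -9 + (-5 + t) = -14 + t)
n(-7) + (12 - 2)*T(3) = (3 - 1*(-7) - √(-8 - 7) - 2*(-7)² - 2*(-7)*√(-8 - 7)) + (12 - 2)*(-14 + 3) = (3 + 7 - √(-15) - 2*49 - 2*(-7)*√(-15)) + 10*(-11) = (3 + 7 - I*√15 - 98 - 2*(-7)*I*√15) - 110 = (3 + 7 - I*√15 - 98 + 14*I*√15) - 110 = (-88 + 13*I*√15) - 110 = -198 + 13*I*√15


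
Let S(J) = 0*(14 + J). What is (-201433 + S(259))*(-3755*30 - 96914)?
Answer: 42213105212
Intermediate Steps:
S(J) = 0
(-201433 + S(259))*(-3755*30 - 96914) = (-201433 + 0)*(-3755*30 - 96914) = -201433*(-112650 - 96914) = -201433*(-209564) = 42213105212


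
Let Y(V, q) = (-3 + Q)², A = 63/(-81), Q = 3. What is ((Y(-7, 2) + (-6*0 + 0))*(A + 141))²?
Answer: 0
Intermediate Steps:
A = -7/9 (A = 63*(-1/81) = -7/9 ≈ -0.77778)
Y(V, q) = 0 (Y(V, q) = (-3 + 3)² = 0² = 0)
((Y(-7, 2) + (-6*0 + 0))*(A + 141))² = ((0 + (-6*0 + 0))*(-7/9 + 141))² = ((0 + (0 + 0))*(1262/9))² = ((0 + 0)*(1262/9))² = (0*(1262/9))² = 0² = 0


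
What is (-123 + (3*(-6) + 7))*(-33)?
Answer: 4422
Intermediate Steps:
(-123 + (3*(-6) + 7))*(-33) = (-123 + (-18 + 7))*(-33) = (-123 - 11)*(-33) = -134*(-33) = 4422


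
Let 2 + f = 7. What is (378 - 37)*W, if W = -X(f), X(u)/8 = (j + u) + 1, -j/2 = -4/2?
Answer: -27280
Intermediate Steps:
j = 4 (j = -(-8)/2 = -2*(-2) = 4)
f = 5 (f = -2 + 7 = 5)
X(u) = 40 + 8*u (X(u) = 8*((4 + u) + 1) = 8*(5 + u) = 40 + 8*u)
W = -80 (W = -(40 + 8*5) = -(40 + 40) = -1*80 = -80)
(378 - 37)*W = (378 - 37)*(-80) = 341*(-80) = -27280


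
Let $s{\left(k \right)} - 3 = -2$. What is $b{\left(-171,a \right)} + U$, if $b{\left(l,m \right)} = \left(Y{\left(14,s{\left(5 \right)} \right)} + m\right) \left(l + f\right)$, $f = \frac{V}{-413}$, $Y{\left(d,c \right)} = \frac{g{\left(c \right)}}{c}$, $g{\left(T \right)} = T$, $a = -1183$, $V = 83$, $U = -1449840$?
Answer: $- \frac{515209428}{413} \approx -1.2475 \cdot 10^{6}$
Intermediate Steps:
$s{\left(k \right)} = 1$ ($s{\left(k \right)} = 3 - 2 = 1$)
$Y{\left(d,c \right)} = 1$ ($Y{\left(d,c \right)} = \frac{c}{c} = 1$)
$f = - \frac{83}{413}$ ($f = \frac{83}{-413} = 83 \left(- \frac{1}{413}\right) = - \frac{83}{413} \approx -0.20097$)
$b{\left(l,m \right)} = \left(1 + m\right) \left(- \frac{83}{413} + l\right)$ ($b{\left(l,m \right)} = \left(1 + m\right) \left(l - \frac{83}{413}\right) = \left(1 + m\right) \left(- \frac{83}{413} + l\right)$)
$b{\left(-171,a \right)} + U = \left(- \frac{83}{413} - 171 - - \frac{14027}{59} - -202293\right) - 1449840 = \left(- \frac{83}{413} - 171 + \frac{14027}{59} + 202293\right) - 1449840 = \frac{83574492}{413} - 1449840 = - \frac{515209428}{413}$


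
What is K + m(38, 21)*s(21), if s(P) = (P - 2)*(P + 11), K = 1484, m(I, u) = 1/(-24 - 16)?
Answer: 7344/5 ≈ 1468.8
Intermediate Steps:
m(I, u) = -1/40 (m(I, u) = 1/(-40) = -1/40)
s(P) = (-2 + P)*(11 + P)
K + m(38, 21)*s(21) = 1484 - (-22 + 21**2 + 9*21)/40 = 1484 - (-22 + 441 + 189)/40 = 1484 - 1/40*608 = 1484 - 76/5 = 7344/5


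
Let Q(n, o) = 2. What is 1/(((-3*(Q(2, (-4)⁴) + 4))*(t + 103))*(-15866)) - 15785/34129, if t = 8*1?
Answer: -500388696251/1081898446572 ≈ -0.46251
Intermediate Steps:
t = 8
1/(((-3*(Q(2, (-4)⁴) + 4))*(t + 103))*(-15866)) - 15785/34129 = 1/(((-3*(2 + 4))*(8 + 103))*(-15866)) - 15785/34129 = -1/15866/(-3*6*111) - 15785*1/34129 = -1/15866/(-18*111) - 15785/34129 = -1/15866/(-1998) - 15785/34129 = -1/1998*(-1/15866) - 15785/34129 = 1/31700268 - 15785/34129 = -500388696251/1081898446572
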